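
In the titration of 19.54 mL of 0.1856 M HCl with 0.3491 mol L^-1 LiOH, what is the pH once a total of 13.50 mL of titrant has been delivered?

12.52

n(acid) = 0.1856 x 0.01954 = 0.003627 mol; n(LiOH) added = 0.3491 x 0.01350 = 0.004713 mol.
Base is in excess by 0.004713 - 0.003627 = 0.001086 mol in a total volume of 0.03304 L.
[OH^-] = 0.001086/0.03304 = 0.03288 M, so pOH = 1.48 and pH = 14.00 - 1.48 = 12.52.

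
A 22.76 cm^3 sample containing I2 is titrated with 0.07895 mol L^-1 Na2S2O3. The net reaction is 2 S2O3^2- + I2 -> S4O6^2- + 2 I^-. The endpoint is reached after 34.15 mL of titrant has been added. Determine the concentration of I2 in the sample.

n(Na2S2O3) = 0.07895 x 0.03415 = 0.002696 mol.
From the balanced equation, 2 mol Na2S2O3 reacts with 1 mol I2, so n(I2) = 0.002696 x 1/2 = 0.001348 mol.
[I2] = 0.001348 / 0.02276 L = 0.0592 M.

0.0592 M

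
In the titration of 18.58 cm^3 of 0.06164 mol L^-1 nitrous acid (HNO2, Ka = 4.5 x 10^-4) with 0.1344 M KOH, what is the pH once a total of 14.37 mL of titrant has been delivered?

12.38

n(acid) = 0.06164 x 0.01858 = 0.001145 mol; n(KOH) added = 0.1344 x 0.01437 = 0.001931 mol.
Base is in excess by 0.001931 - 0.001145 = 0.0007861 mol in a total volume of 0.03295 L.
[OH^-] = 0.0007861/0.03295 = 0.02386 M, so pOH = 1.62 and pH = 14.00 - 1.62 = 12.38.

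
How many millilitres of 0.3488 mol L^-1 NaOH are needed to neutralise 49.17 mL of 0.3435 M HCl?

48.4 mL

n(HCl) = 0.3435 mol/L x 0.04917 L = 0.01689 mol.
At equivalence n(NaOH) = n(HCl) = 0.01689 mol.
V(NaOH) = 0.01689 / 0.3488 = 0.04842 L = 48.4 mL.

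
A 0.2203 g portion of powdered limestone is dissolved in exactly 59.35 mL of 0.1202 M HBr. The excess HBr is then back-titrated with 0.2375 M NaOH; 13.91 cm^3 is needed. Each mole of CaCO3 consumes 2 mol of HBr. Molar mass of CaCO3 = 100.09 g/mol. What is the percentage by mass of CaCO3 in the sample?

Total n(HBr) added = 0.1202 x 0.05935 = 0.007134 mol.
n(NaOH) used = 0.2375 x 0.01391 = 0.003304 mol, which equals the excess n(HBr).
So n(HBr) consumed by the sample = 0.007134 - 0.003304 = 0.003830 mol.
n(CaCO3) = 0.003830 / 2 = 0.001915 mol.
mass CaCO3 = 0.001915 x 100.09 = 0.1917 g, so %CaCO3 = 0.1917/0.2203 x 100 = 87.0%.

87.0%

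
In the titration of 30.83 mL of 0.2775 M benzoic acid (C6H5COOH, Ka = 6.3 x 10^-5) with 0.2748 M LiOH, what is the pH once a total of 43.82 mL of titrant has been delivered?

12.67

n(acid) = 0.2775 x 0.03083 = 0.008555 mol; n(LiOH) added = 0.2748 x 0.04382 = 0.01204 mol.
Base is in excess by 0.01204 - 0.008555 = 0.003486 mol in a total volume of 0.07465 L.
[OH^-] = 0.003486/0.07465 = 0.04670 M, so pOH = 1.33 and pH = 14.00 - 1.33 = 12.67.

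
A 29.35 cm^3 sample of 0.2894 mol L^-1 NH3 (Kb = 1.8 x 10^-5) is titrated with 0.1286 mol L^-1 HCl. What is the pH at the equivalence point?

5.15

n(NH3) = 0.2894 x 0.02935 = 0.008494 mol; V(HCl) at equivalence = 0.008494/0.1286 = 0.06605 L.
At equivalence the base is fully converted to NH4+; total volume = 0.09540 L, so [NH4+] = 0.008494/0.09540 = 0.08904 M.
Ka(NH4+) = Kw/Kb = 1.0e-14 / 1.8 x 10^-5 = 5.56e-10.
[H^+] = sqrt(Ka x [NH4+]) = sqrt(5.56e-10 x 0.08904) = 7.03e-6 M.
pH = -log(7.03e-6) = 5.15.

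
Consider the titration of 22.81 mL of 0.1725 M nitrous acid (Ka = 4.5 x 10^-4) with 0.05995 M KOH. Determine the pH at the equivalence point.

8.00

n(HNO2) = 0.1725 x 0.02281 = 0.003935 mol; V(KOH) at equivalence = 0.003935/0.05995 = 0.06563 L.
At equivalence all the acid is converted to NO2-; total volume = 0.02281 + 0.06563 = 0.08844 L, so [NO2-] = 0.003935/0.08844 = 0.04449 M.
Kb = Kw/Ka = 1.0e-14 / 4.5 x 10^-4 = 2.22e-11.
[OH^-] = sqrt(Kb x [NO2-]) = sqrt(2.22e-11 x 0.04449) = 9.94e-7 M.
pOH = 6.00, so pH = 14.00 - 6.00 = 8.00.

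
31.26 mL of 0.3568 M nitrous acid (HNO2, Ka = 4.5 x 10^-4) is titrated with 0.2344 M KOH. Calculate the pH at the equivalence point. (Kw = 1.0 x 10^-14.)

8.25

n(HNO2) = 0.3568 x 0.03126 = 0.01115 mol; V(KOH) at equivalence = 0.01115/0.2344 = 0.04758 L.
At equivalence all the acid is converted to NO2-; total volume = 0.03126 + 0.04758 = 0.07884 L, so [NO2-] = 0.01115/0.07884 = 0.1415 M.
Kb = Kw/Ka = 1.0e-14 / 4.5 x 10^-4 = 2.22e-11.
[OH^-] = sqrt(Kb x [NO2-]) = sqrt(2.22e-11 x 0.1415) = 1.77e-6 M.
pOH = 5.75, so pH = 14.00 - 5.75 = 8.25.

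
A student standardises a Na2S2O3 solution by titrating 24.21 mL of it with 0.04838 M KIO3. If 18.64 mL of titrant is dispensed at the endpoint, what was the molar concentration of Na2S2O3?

0.223 M

n(KIO3) = 0.04838 x 0.01864 = 0.0009018 mol.
From the balanced equation, 1 mol KIO3 reacts with 6 mol Na2S2O3, so n(Na2S2O3) = 0.0009018 x 6/1 = 0.005411 mol.
[Na2S2O3] = 0.005411 / 0.02421 L = 0.223 M.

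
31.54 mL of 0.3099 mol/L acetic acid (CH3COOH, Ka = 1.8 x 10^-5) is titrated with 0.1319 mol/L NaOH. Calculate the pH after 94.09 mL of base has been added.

12.32

n(acid) = 0.3099 x 0.03154 = 0.009774 mol; n(NaOH) added = 0.1319 x 0.09409 = 0.01241 mol.
Base is in excess by 0.01241 - 0.009774 = 0.002636 mol in a total volume of 0.1256 L.
[OH^-] = 0.002636/0.1256 = 0.02098 M, so pOH = 1.68 and pH = 14.00 - 1.68 = 12.32.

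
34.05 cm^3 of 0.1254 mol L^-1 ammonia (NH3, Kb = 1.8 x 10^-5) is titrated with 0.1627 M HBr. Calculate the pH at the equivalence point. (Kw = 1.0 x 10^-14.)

5.20

n(NH3) = 0.1254 x 0.03405 = 0.004270 mol; V(HBr) at equivalence = 0.004270/0.1627 = 0.02624 L.
At equivalence the base is fully converted to NH4+; total volume = 0.06029 L, so [NH4+] = 0.004270/0.06029 = 0.07082 M.
Ka(NH4+) = Kw/Kb = 1.0e-14 / 1.8 x 10^-5 = 5.56e-10.
[H^+] = sqrt(Ka x [NH4+]) = sqrt(5.56e-10 x 0.07082) = 6.27e-6 M.
pH = -log(6.27e-6) = 5.20.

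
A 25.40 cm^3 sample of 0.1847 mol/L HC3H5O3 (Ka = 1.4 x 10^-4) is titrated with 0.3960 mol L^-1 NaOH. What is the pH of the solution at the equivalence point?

n(HC3H5O3) = 0.1847 x 0.02540 = 0.004691 mol; V(NaOH) at equivalence = 0.004691/0.3960 = 0.01185 L.
At equivalence all the acid is converted to C3H5O3-; total volume = 0.02540 + 0.01185 = 0.03725 L, so [C3H5O3-] = 0.004691/0.03725 = 0.1260 M.
Kb = Kw/Ka = 1.0e-14 / 1.4 x 10^-4 = 7.14e-11.
[OH^-] = sqrt(Kb x [C3H5O3-]) = sqrt(7.14e-11 x 0.1260) = 3.00e-6 M.
pOH = 5.52, so pH = 14.00 - 5.52 = 8.48.

8.48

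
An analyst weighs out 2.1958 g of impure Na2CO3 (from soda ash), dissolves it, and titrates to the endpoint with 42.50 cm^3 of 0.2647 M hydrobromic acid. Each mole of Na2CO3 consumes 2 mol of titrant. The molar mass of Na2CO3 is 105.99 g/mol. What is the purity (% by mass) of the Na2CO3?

27.2%

n(HBr) = 0.2647 x 0.04250 = 0.01125 mol.
n(Na2CO3) = 0.01125 / 2 = 0.005625 mol.
mass of Na2CO3 = 0.005625 x 105.99 = 0.5962 g.
% purity = 0.5962 / 2.1958 x 100 = 27.2%.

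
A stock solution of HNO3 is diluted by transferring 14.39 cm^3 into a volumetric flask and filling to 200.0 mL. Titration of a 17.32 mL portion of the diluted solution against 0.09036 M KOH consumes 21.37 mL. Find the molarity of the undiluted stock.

1.55 M

n(KOH) = 0.09036 x 0.02137 = 0.001931 mol.
n(HNO3) in the aliquot = 0.001931 mol.
[diluted HNO3] = 0.001931 / 0.01732 = 0.1115 M.
Dilution factor = 200.0/14.39 = 13.90, so [stock] = 0.1115 x 13.90 = 1.55 M.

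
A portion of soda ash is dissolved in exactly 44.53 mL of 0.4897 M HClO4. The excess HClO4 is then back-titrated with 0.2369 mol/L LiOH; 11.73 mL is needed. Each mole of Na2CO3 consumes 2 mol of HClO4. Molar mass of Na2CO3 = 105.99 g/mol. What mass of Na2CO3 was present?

1.01 g

Total n(HClO4) added = 0.4897 x 0.04453 = 0.02181 mol.
n(LiOH) used = 0.2369 x 0.01173 = 0.002779 mol, which equals the excess n(HClO4).
So n(HClO4) consumed by the sample = 0.02181 - 0.002779 = 0.01903 mol.
n(Na2CO3) = 0.01903 / 2 = 0.009514 mol.
mass = 0.009514 mol x 105.99 g/mol = 1.01 g.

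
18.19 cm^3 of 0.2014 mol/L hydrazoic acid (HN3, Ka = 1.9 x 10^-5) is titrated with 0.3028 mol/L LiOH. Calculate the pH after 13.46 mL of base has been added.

n(acid) = 0.2014 x 0.01819 = 0.003663 mol; n(LiOH) added = 0.3028 x 0.01346 = 0.004076 mol.
Base is in excess by 0.004076 - 0.003663 = 0.0004122 mol in a total volume of 0.03165 L.
[OH^-] = 0.0004122/0.03165 = 0.01302 M, so pOH = 1.89 and pH = 14.00 - 1.89 = 12.11.

12.11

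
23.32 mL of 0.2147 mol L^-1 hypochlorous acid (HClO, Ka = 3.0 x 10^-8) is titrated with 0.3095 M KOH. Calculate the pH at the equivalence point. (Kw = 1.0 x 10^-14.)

10.31

n(HClO) = 0.2147 x 0.02332 = 0.005007 mol; V(KOH) at equivalence = 0.005007/0.3095 = 0.01618 L.
At equivalence all the acid is converted to ClO-; total volume = 0.02332 + 0.01618 = 0.03950 L, so [ClO-] = 0.005007/0.03950 = 0.1268 M.
Kb = Kw/Ka = 1.0e-14 / 3.0 x 10^-8 = 3.33e-7.
[OH^-] = sqrt(Kb x [ClO-]) = sqrt(3.33e-7 x 0.1268) = 0.000206 M.
pOH = 3.69, so pH = 14.00 - 3.69 = 10.31.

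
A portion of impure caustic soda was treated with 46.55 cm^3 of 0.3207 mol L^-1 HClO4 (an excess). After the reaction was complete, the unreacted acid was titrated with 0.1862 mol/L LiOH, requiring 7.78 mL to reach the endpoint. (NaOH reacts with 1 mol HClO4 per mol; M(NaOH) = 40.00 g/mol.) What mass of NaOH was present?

0.539 g

Total n(HClO4) added = 0.3207 x 0.04655 = 0.01493 mol.
n(LiOH) used = 0.1862 x 0.007780 = 0.001449 mol, which equals the excess n(HClO4).
So n(HClO4) consumed by the sample = 0.01493 - 0.001449 = 0.01348 mol.
n(NaOH) = 0.01348 / 1 = 0.01348 mol.
mass = 0.01348 mol x 40.00 g/mol = 0.539 g.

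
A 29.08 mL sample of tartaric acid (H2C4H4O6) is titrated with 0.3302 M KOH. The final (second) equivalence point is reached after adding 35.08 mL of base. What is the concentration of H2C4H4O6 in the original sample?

n(KOH) = 0.3302 x 0.03508 = 0.01158 mol.
At the final (second) equivalence point, 2 mol OH^- react per mol H2C4H4O6, so n(H2C4H4O6) = 0.01158 / 2 = 0.005792 mol.
[H2C4H4O6] = 0.005792 / 0.02908 L = 0.199 M.

0.199 M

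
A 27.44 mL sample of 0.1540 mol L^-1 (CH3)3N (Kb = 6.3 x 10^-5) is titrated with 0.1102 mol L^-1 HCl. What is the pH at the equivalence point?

n((CH3)3N) = 0.1540 x 0.02744 = 0.004226 mol; V(HCl) at equivalence = 0.004226/0.1102 = 0.03835 L.
At equivalence the base is fully converted to (CH3)3NH+; total volume = 0.06579 L, so [(CH3)3NH+] = 0.004226/0.06579 = 0.06423 M.
Ka((CH3)3NH+) = Kw/Kb = 1.0e-14 / 6.3 x 10^-5 = 1.59e-10.
[H^+] = sqrt(Ka x [(CH3)3NH+]) = sqrt(1.59e-10 x 0.06423) = 3.19e-6 M.
pH = -log(3.19e-6) = 5.50.

5.50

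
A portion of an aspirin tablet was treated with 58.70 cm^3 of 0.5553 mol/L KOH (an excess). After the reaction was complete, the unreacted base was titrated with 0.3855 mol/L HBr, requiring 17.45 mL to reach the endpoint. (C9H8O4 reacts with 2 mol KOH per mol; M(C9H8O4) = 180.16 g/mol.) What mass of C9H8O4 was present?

Total n(KOH) added = 0.5553 x 0.05870 = 0.03260 mol.
n(HBr) used = 0.3855 x 0.01745 = 0.006727 mol, which equals the excess n(KOH).
So n(KOH) consumed by the sample = 0.03260 - 0.006727 = 0.02587 mol.
n(C9H8O4) = 0.02587 / 2 = 0.01293 mol.
mass = 0.01293 mol x 180.16 g/mol = 2.33 g.

2.33 g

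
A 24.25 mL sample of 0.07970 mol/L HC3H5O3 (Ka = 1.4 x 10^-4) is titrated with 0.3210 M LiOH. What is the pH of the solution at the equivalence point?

8.33

n(HC3H5O3) = 0.07970 x 0.02425 = 0.001933 mol; V(LiOH) at equivalence = 0.001933/0.3210 = 0.006021 L.
At equivalence all the acid is converted to C3H5O3-; total volume = 0.02425 + 0.006021 = 0.03027 L, so [C3H5O3-] = 0.001933/0.03027 = 0.06385 M.
Kb = Kw/Ka = 1.0e-14 / 1.4 x 10^-4 = 7.14e-11.
[OH^-] = sqrt(Kb x [C3H5O3-]) = sqrt(7.14e-11 x 0.06385) = 2.14e-6 M.
pOH = 5.67, so pH = 14.00 - 5.67 = 8.33.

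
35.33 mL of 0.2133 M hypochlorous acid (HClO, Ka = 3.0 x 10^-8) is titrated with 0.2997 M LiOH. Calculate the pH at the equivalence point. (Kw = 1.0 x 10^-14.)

10.31

n(HClO) = 0.2133 x 0.03533 = 0.007536 mol; V(LiOH) at equivalence = 0.007536/0.2997 = 0.02514 L.
At equivalence all the acid is converted to ClO-; total volume = 0.03533 + 0.02514 = 0.06047 L, so [ClO-] = 0.007536/0.06047 = 0.1246 M.
Kb = Kw/Ka = 1.0e-14 / 3.0 x 10^-8 = 3.33e-7.
[OH^-] = sqrt(Kb x [ClO-]) = sqrt(3.33e-7 x 0.1246) = 0.000204 M.
pOH = 3.69, so pH = 14.00 - 3.69 = 10.31.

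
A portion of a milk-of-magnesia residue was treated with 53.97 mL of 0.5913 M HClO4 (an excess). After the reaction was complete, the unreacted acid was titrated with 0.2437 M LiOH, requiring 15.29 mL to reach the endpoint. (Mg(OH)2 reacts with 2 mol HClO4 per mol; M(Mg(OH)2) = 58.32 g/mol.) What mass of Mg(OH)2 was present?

Total n(HClO4) added = 0.5913 x 0.05397 = 0.03191 mol.
n(LiOH) used = 0.2437 x 0.01529 = 0.003726 mol, which equals the excess n(HClO4).
So n(HClO4) consumed by the sample = 0.03191 - 0.003726 = 0.02819 mol.
n(Mg(OH)2) = 0.02819 / 2 = 0.01409 mol.
mass = 0.01409 mol x 58.32 g/mol = 0.822 g.

0.822 g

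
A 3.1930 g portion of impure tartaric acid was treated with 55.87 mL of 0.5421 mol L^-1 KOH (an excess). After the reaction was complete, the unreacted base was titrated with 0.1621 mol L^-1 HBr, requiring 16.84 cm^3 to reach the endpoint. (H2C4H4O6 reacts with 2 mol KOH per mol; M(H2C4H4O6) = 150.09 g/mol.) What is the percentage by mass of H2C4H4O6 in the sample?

Total n(KOH) added = 0.5421 x 0.05587 = 0.03029 mol.
n(HBr) used = 0.1621 x 0.01684 = 0.002730 mol, which equals the excess n(KOH).
So n(KOH) consumed by the sample = 0.03029 - 0.002730 = 0.02756 mol.
n(H2C4H4O6) = 0.02756 / 2 = 0.01378 mol.
mass H2C4H4O6 = 0.01378 x 150.09 = 2.068 g, so %H2C4H4O6 = 2.068/3.1930 x 100 = 64.8%.

64.8%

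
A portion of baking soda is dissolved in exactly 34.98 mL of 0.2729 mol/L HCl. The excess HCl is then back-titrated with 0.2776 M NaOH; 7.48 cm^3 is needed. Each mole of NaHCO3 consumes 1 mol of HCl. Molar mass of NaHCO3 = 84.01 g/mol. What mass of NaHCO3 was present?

Total n(HCl) added = 0.2729 x 0.03498 = 0.009546 mol.
n(NaOH) used = 0.2776 x 0.007480 = 0.002076 mol, which equals the excess n(HCl).
So n(HCl) consumed by the sample = 0.009546 - 0.002076 = 0.007470 mol.
n(NaHCO3) = 0.007470 / 1 = 0.007470 mol.
mass = 0.007470 mol x 84.01 g/mol = 0.628 g.

0.628 g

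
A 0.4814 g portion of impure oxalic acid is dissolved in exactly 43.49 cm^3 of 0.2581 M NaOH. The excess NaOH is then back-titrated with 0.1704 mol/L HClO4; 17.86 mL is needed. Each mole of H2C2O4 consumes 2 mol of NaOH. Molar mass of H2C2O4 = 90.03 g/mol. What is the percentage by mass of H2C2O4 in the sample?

Total n(NaOH) added = 0.2581 x 0.04349 = 0.01122 mol.
n(HClO4) used = 0.1704 x 0.01786 = 0.003043 mol, which equals the excess n(NaOH).
So n(NaOH) consumed by the sample = 0.01122 - 0.003043 = 0.008181 mol.
n(H2C2O4) = 0.008181 / 2 = 0.004091 mol.
mass H2C2O4 = 0.004091 x 90.03 = 0.3683 g, so %H2C2O4 = 0.3683/0.4814 x 100 = 76.5%.

76.5%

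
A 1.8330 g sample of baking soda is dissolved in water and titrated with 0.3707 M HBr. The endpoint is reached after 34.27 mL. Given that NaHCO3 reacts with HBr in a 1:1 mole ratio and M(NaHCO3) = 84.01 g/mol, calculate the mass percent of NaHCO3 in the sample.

58.2%

n(HBr) = 0.3707 x 0.03427 = 0.01270 mol.
n(NaHCO3) = 0.01270 / 1 = 0.01270 mol.
mass of NaHCO3 = 0.01270 x 84.01 = 1.067 g.
% purity = 1.067 / 1.8330 x 100 = 58.2%.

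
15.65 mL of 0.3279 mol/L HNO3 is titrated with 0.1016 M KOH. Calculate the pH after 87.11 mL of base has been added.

12.56

n(acid) = 0.3279 x 0.01565 = 0.005132 mol; n(KOH) added = 0.1016 x 0.08711 = 0.008850 mol.
Base is in excess by 0.008850 - 0.005132 = 0.003719 mol in a total volume of 0.1028 L.
[OH^-] = 0.003719/0.1028 = 0.03619 M, so pOH = 1.44 and pH = 14.00 - 1.44 = 12.56.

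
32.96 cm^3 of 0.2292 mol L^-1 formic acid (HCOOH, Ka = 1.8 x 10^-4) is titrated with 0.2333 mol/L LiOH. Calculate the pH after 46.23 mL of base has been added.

n(acid) = 0.2292 x 0.03296 = 0.007554 mol; n(LiOH) added = 0.2333 x 0.04623 = 0.01079 mol.
Base is in excess by 0.01079 - 0.007554 = 0.003231 mol in a total volume of 0.07919 L.
[OH^-] = 0.003231/0.07919 = 0.04080 M, so pOH = 1.39 and pH = 14.00 - 1.39 = 12.61.

12.61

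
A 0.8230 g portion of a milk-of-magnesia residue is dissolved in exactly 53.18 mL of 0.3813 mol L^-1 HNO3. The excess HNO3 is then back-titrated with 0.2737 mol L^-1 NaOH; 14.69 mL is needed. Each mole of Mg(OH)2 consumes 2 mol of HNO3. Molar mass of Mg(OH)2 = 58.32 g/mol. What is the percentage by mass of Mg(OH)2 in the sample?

Total n(HNO3) added = 0.3813 x 0.05318 = 0.02028 mol.
n(NaOH) used = 0.2737 x 0.01469 = 0.004021 mol, which equals the excess n(HNO3).
So n(HNO3) consumed by the sample = 0.02028 - 0.004021 = 0.01626 mol.
n(Mg(OH)2) = 0.01626 / 2 = 0.008128 mol.
mass Mg(OH)2 = 0.008128 x 58.32 = 0.4741 g, so %Mg(OH)2 = 0.4741/0.8230 x 100 = 57.6%.

57.6%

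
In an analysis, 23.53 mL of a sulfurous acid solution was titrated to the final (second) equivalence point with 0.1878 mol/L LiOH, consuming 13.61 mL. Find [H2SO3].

n(LiOH) = 0.1878 x 0.01361 = 0.002556 mol.
At the final (second) equivalence point, 2 mol OH^- react per mol H2SO3, so n(H2SO3) = 0.002556 / 2 = 0.001278 mol.
[H2SO3] = 0.001278 / 0.02353 L = 0.0543 M.

0.0543 M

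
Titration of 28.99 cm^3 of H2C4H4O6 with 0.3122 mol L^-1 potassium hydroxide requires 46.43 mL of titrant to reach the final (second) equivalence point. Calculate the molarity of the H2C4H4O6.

0.250 M

n(KOH) = 0.3122 x 0.04643 = 0.01450 mol.
At the final (second) equivalence point, 2 mol OH^- react per mol H2C4H4O6, so n(H2C4H4O6) = 0.01450 / 2 = 0.007248 mol.
[H2C4H4O6] = 0.007248 / 0.02899 L = 0.250 M.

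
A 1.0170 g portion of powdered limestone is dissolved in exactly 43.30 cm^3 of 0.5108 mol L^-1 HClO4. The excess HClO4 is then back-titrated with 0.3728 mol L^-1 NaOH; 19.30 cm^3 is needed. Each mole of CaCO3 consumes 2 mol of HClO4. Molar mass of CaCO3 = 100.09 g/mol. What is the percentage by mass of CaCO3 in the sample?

73.4%

Total n(HClO4) added = 0.5108 x 0.04330 = 0.02212 mol.
n(NaOH) used = 0.3728 x 0.01930 = 0.007195 mol, which equals the excess n(HClO4).
So n(HClO4) consumed by the sample = 0.02212 - 0.007195 = 0.01492 mol.
n(CaCO3) = 0.01492 / 2 = 0.007461 mol.
mass CaCO3 = 0.007461 x 100.09 = 0.7468 g, so %CaCO3 = 0.7468/1.0170 x 100 = 73.4%.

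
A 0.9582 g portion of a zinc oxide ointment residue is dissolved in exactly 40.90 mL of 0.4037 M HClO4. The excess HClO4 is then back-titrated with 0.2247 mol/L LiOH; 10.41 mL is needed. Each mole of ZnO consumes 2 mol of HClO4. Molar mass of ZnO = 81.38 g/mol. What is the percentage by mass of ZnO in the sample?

Total n(HClO4) added = 0.4037 x 0.04090 = 0.01651 mol.
n(LiOH) used = 0.2247 x 0.01041 = 0.002339 mol, which equals the excess n(HClO4).
So n(HClO4) consumed by the sample = 0.01651 - 0.002339 = 0.01417 mol.
n(ZnO) = 0.01417 / 2 = 0.007086 mol.
mass ZnO = 0.007086 x 81.38 = 0.5767 g, so %ZnO = 0.5767/0.9582 x 100 = 60.2%.

60.2%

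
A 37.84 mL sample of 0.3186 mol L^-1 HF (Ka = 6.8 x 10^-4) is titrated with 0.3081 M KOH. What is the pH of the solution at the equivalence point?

8.18

n(HF) = 0.3186 x 0.03784 = 0.01206 mol; V(KOH) at equivalence = 0.01206/0.3081 = 0.03913 L.
At equivalence all the acid is converted to F-; total volume = 0.03784 + 0.03913 = 0.07697 L, so [F-] = 0.01206/0.07697 = 0.1566 M.
Kb = Kw/Ka = 1.0e-14 / 6.8 x 10^-4 = 1.47e-11.
[OH^-] = sqrt(Kb x [F-]) = sqrt(1.47e-11 x 0.1566) = 1.52e-6 M.
pOH = 5.82, so pH = 14.00 - 5.82 = 8.18.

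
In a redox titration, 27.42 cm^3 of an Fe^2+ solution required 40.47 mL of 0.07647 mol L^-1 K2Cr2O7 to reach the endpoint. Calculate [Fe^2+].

n(K2Cr2O7) = 0.07647 x 0.04047 = 0.003095 mol.
From the balanced equation, 1 mol K2Cr2O7 reacts with 6 mol Fe^2+, so n(Fe^2+) = 0.003095 x 6/1 = 0.01857 mol.
[Fe^2+] = 0.01857 / 0.02742 L = 0.677 M.

0.677 M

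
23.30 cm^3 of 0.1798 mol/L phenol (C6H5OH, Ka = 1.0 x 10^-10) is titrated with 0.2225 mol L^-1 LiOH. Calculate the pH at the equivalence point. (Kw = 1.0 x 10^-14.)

n(C6H5OH) = 0.1798 x 0.02330 = 0.004189 mol; V(LiOH) at equivalence = 0.004189/0.2225 = 0.01883 L.
At equivalence all the acid is converted to C6H5O-; total volume = 0.02330 + 0.01883 = 0.04213 L, so [C6H5O-] = 0.004189/0.04213 = 0.09944 M.
Kb = Kw/Ka = 1.0e-14 / 1.0 x 10^-10 = 0.000100.
[OH^-] = sqrt(Kb x [C6H5O-]) = sqrt(0.000100 x 0.09944) = 0.00315 M.
pOH = 2.50, so pH = 14.00 - 2.50 = 11.50.

11.50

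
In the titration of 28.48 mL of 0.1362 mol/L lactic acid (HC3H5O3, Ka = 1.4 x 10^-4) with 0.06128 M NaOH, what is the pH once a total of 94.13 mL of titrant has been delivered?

12.19

n(acid) = 0.1362 x 0.02848 = 0.003879 mol; n(NaOH) added = 0.06128 x 0.09413 = 0.005768 mol.
Base is in excess by 0.005768 - 0.003879 = 0.001889 mol in a total volume of 0.1226 L.
[OH^-] = 0.001889/0.1226 = 0.01541 M, so pOH = 1.81 and pH = 14.00 - 1.81 = 12.19.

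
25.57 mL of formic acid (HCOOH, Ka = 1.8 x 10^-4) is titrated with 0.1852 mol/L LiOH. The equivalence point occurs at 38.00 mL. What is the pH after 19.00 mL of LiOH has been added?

19.00 mL is exactly half the equivalence volume (38.00/2), i.e. the half-equivalence point.
There, n(HA) = n(A^-), so pH = pKa = -log(1.8 x 10^-4) = 3.74.

3.74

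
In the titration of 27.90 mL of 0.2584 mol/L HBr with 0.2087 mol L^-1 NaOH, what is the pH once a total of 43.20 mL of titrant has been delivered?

n(acid) = 0.2584 x 0.02790 = 0.007209 mol; n(NaOH) added = 0.2087 x 0.04320 = 0.009016 mol.
Base is in excess by 0.009016 - 0.007209 = 0.001806 mol in a total volume of 0.07110 L.
[OH^-] = 0.001806/0.07110 = 0.02541 M, so pOH = 1.60 and pH = 14.00 - 1.60 = 12.40.

12.40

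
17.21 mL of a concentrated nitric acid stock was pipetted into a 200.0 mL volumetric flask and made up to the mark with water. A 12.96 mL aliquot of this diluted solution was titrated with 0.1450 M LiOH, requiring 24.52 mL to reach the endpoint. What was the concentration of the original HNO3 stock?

3.19 M

n(LiOH) = 0.1450 x 0.02452 = 0.003555 mol.
n(HNO3) in the aliquot = 0.003555 mol.
[diluted HNO3] = 0.003555 / 0.01296 = 0.2743 M.
Dilution factor = 200.0/17.21 = 11.62, so [stock] = 0.2743 x 11.62 = 3.19 M.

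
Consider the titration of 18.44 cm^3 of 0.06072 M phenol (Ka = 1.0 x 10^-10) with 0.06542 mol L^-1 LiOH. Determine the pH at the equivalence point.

n(C6H5OH) = 0.06072 x 0.01844 = 0.001120 mol; V(LiOH) at equivalence = 0.001120/0.06542 = 0.01712 L.
At equivalence all the acid is converted to C6H5O-; total volume = 0.01844 + 0.01712 = 0.03556 L, so [C6H5O-] = 0.001120/0.03556 = 0.03149 M.
Kb = Kw/Ka = 1.0e-14 / 1.0 x 10^-10 = 0.000100.
[OH^-] = sqrt(Kb x [C6H5O-]) = sqrt(0.000100 x 0.03149) = 0.00177 M.
pOH = 2.75, so pH = 14.00 - 2.75 = 11.25.

11.25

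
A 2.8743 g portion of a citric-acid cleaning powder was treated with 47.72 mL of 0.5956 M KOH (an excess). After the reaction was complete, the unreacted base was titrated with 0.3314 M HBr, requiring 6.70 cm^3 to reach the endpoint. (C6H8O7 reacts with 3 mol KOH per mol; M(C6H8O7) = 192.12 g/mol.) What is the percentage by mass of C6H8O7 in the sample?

Total n(KOH) added = 0.5956 x 0.04772 = 0.02842 mol.
n(HBr) used = 0.3314 x 0.006700 = 0.002220 mol, which equals the excess n(KOH).
So n(KOH) consumed by the sample = 0.02842 - 0.002220 = 0.02620 mol.
n(C6H8O7) = 0.02620 / 3 = 0.008734 mol.
mass C6H8O7 = 0.008734 x 192.12 = 1.678 g, so %C6H8O7 = 1.678/2.8743 x 100 = 58.4%.

58.4%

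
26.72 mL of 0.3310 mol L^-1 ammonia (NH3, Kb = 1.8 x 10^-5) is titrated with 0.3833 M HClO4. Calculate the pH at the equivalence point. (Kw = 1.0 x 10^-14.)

n(NH3) = 0.3310 x 0.02672 = 0.008844 mol; V(HClO4) at equivalence = 0.008844/0.3833 = 0.02307 L.
At equivalence the base is fully converted to NH4+; total volume = 0.04979 L, so [NH4+] = 0.008844/0.04979 = 0.1776 M.
Ka(NH4+) = Kw/Kb = 1.0e-14 / 1.8 x 10^-5 = 5.56e-10.
[H^+] = sqrt(Ka x [NH4+]) = sqrt(5.56e-10 x 0.1776) = 9.93e-6 M.
pH = -log(9.93e-6) = 5.00.

5.00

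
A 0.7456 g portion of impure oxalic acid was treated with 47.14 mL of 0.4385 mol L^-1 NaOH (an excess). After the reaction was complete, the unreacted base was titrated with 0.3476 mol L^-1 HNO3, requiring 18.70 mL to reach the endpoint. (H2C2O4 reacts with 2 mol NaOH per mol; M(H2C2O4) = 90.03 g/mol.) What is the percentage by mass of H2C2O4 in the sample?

85.6%

Total n(NaOH) added = 0.4385 x 0.04714 = 0.02067 mol.
n(HNO3) used = 0.3476 x 0.01870 = 0.006500 mol, which equals the excess n(NaOH).
So n(NaOH) consumed by the sample = 0.02067 - 0.006500 = 0.01417 mol.
n(H2C2O4) = 0.01417 / 2 = 0.007085 mol.
mass H2C2O4 = 0.007085 x 90.03 = 0.6379 g, so %H2C2O4 = 0.6379/0.7456 x 100 = 85.6%.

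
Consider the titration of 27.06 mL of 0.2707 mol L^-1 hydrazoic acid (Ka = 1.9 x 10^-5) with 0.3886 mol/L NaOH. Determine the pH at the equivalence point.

n(HN3) = 0.2707 x 0.02706 = 0.007325 mol; V(NaOH) at equivalence = 0.007325/0.3886 = 0.01885 L.
At equivalence all the acid is converted to N3-; total volume = 0.02706 + 0.01885 = 0.04591 L, so [N3-] = 0.007325/0.04591 = 0.1596 M.
Kb = Kw/Ka = 1.0e-14 / 1.9 x 10^-5 = 5.26e-10.
[OH^-] = sqrt(Kb x [N3-]) = sqrt(5.26e-10 x 0.1596) = 9.16e-6 M.
pOH = 5.04, so pH = 14.00 - 5.04 = 8.96.

8.96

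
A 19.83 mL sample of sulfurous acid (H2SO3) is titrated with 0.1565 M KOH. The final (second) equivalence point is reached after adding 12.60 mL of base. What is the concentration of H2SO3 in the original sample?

n(KOH) = 0.1565 x 0.01260 = 0.001972 mol.
At the final (second) equivalence point, 2 mol OH^- react per mol H2SO3, so n(H2SO3) = 0.001972 / 2 = 0.0009859 mol.
[H2SO3] = 0.0009859 / 0.01983 L = 0.0497 M.

0.0497 M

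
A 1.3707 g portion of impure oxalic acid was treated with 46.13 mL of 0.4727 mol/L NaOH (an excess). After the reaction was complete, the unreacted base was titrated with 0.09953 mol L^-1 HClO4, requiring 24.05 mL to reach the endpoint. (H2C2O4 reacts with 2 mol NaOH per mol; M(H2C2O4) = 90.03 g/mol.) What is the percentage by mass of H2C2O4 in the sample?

Total n(NaOH) added = 0.4727 x 0.04613 = 0.02181 mol.
n(HClO4) used = 0.09953 x 0.02405 = 0.002394 mol, which equals the excess n(NaOH).
So n(NaOH) consumed by the sample = 0.02181 - 0.002394 = 0.01941 mol.
n(H2C2O4) = 0.01941 / 2 = 0.009706 mol.
mass H2C2O4 = 0.009706 x 90.03 = 0.8738 g, so %H2C2O4 = 0.8738/1.3707 x 100 = 63.8%.

63.8%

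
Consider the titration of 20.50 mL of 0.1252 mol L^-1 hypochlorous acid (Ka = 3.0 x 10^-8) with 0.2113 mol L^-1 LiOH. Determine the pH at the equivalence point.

10.21

n(HClO) = 0.1252 x 0.02050 = 0.002567 mol; V(LiOH) at equivalence = 0.002567/0.2113 = 0.01215 L.
At equivalence all the acid is converted to ClO-; total volume = 0.02050 + 0.01215 = 0.03265 L, so [ClO-] = 0.002567/0.03265 = 0.07862 M.
Kb = Kw/Ka = 1.0e-14 / 3.0 x 10^-8 = 3.33e-7.
[OH^-] = sqrt(Kb x [ClO-]) = sqrt(3.33e-7 x 0.07862) = 0.000162 M.
pOH = 3.79, so pH = 14.00 - 3.79 = 10.21.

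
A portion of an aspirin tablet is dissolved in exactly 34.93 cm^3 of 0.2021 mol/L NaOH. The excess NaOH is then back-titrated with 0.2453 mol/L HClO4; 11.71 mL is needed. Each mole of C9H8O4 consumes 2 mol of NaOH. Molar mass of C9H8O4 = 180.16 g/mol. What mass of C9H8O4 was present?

0.377 g

Total n(NaOH) added = 0.2021 x 0.03493 = 0.007059 mol.
n(HClO4) used = 0.2453 x 0.01171 = 0.002872 mol, which equals the excess n(NaOH).
So n(NaOH) consumed by the sample = 0.007059 - 0.002872 = 0.004187 mol.
n(C9H8O4) = 0.004187 / 2 = 0.002093 mol.
mass = 0.002093 mol x 180.16 g/mol = 0.377 g.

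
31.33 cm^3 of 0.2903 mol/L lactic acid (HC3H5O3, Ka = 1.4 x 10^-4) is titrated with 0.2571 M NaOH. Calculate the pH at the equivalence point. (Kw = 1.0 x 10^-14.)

8.49

n(HC3H5O3) = 0.2903 x 0.03133 = 0.009095 mol; V(NaOH) at equivalence = 0.009095/0.2571 = 0.03538 L.
At equivalence all the acid is converted to C3H5O3-; total volume = 0.03133 + 0.03538 = 0.06671 L, so [C3H5O3-] = 0.009095/0.06671 = 0.1363 M.
Kb = Kw/Ka = 1.0e-14 / 1.4 x 10^-4 = 7.14e-11.
[OH^-] = sqrt(Kb x [C3H5O3-]) = sqrt(7.14e-11 x 0.1363) = 3.12e-6 M.
pOH = 5.51, so pH = 14.00 - 5.51 = 8.49.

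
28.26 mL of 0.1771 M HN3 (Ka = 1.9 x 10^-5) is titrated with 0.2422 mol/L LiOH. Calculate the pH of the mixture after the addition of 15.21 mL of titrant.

5.17

Initial n(HN3) = 0.1771 x 0.02826 = 0.005005 mol.
n(LiOH) added = 0.2422 x 0.01521 = 0.003684 mol, converting that many moles of HN3 to N3-.
Remaining n(HN3) = 0.001321 mol; n(N3-) = 0.003684 mol.
By Henderson-Hasselbalch, pH = pKa + log([A^-]/[HA]) = 4.72 + log(0.003684/0.001321) = 4.72 + (+0.45) = 5.17.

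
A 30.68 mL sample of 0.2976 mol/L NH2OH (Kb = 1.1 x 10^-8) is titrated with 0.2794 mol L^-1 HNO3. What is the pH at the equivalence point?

n(NH2OH) = 0.2976 x 0.03068 = 0.009130 mol; V(HNO3) at equivalence = 0.009130/0.2794 = 0.03268 L.
At equivalence the base is fully converted to NH3OH+; total volume = 0.06336 L, so [NH3OH+] = 0.009130/0.06336 = 0.1441 M.
Ka(NH3OH+) = Kw/Kb = 1.0e-14 / 1.1 x 10^-8 = 9.09e-7.
[H^+] = sqrt(Ka x [NH3OH+]) = sqrt(9.09e-7 x 0.1441) = 0.000362 M.
pH = -log(0.000362) = 3.44.

3.44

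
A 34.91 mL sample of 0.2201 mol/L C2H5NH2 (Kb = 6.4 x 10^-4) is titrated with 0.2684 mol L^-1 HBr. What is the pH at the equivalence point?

5.86

n(C2H5NH2) = 0.2201 x 0.03491 = 0.007684 mol; V(HBr) at equivalence = 0.007684/0.2684 = 0.02863 L.
At equivalence the base is fully converted to C2H5NH3+; total volume = 0.06354 L, so [C2H5NH3+] = 0.007684/0.06354 = 0.1209 M.
Ka(C2H5NH3+) = Kw/Kb = 1.0e-14 / 6.4 x 10^-4 = 1.56e-11.
[H^+] = sqrt(Ka x [C2H5NH3+]) = sqrt(1.56e-11 x 0.1209) = 1.37e-6 M.
pH = -log(1.37e-6) = 5.86.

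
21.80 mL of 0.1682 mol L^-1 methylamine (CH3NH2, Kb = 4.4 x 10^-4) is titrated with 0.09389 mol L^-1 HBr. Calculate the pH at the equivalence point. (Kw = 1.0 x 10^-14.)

n(CH3NH2) = 0.1682 x 0.02180 = 0.003667 mol; V(HBr) at equivalence = 0.003667/0.09389 = 0.03905 L.
At equivalence the base is fully converted to CH3NH3+; total volume = 0.06085 L, so [CH3NH3+] = 0.003667/0.06085 = 0.06026 M.
Ka(CH3NH3+) = Kw/Kb = 1.0e-14 / 4.4 x 10^-4 = 2.27e-11.
[H^+] = sqrt(Ka x [CH3NH3+]) = sqrt(2.27e-11 x 0.06026) = 1.17e-6 M.
pH = -log(1.17e-6) = 5.93.

5.93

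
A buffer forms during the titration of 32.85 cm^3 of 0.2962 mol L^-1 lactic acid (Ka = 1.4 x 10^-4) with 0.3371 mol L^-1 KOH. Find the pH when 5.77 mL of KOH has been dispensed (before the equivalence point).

Initial n(HC3H5O3) = 0.2962 x 0.03285 = 0.009730 mol.
n(KOH) added = 0.3371 x 0.005770 = 0.001945 mol, converting that many moles of HC3H5O3 to C3H5O3-.
Remaining n(HC3H5O3) = 0.007785 mol; n(C3H5O3-) = 0.001945 mol.
By Henderson-Hasselbalch, pH = pKa + log([A^-]/[HA]) = 3.85 + log(0.001945/0.007785) = 3.85 + (-0.60) = 3.25.

3.25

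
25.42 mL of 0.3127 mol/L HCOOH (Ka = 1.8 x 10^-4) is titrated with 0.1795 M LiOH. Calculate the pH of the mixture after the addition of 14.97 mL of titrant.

Initial n(HCOOH) = 0.3127 x 0.02542 = 0.007949 mol.
n(LiOH) added = 0.1795 x 0.01497 = 0.002687 mol, converting that many moles of HCOOH to HCOO-.
Remaining n(HCOOH) = 0.005262 mol; n(HCOO-) = 0.002687 mol.
By Henderson-Hasselbalch, pH = pKa + log([A^-]/[HA]) = 3.74 + log(0.002687/0.005262) = 3.74 + (-0.29) = 3.45.

3.45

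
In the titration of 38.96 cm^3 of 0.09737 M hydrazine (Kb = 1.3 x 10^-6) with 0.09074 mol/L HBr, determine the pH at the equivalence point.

4.72

n(N2H4) = 0.09737 x 0.03896 = 0.003794 mol; V(HBr) at equivalence = 0.003794/0.09074 = 0.04181 L.
At equivalence the base is fully converted to N2H5+; total volume = 0.08077 L, so [N2H5+] = 0.003794/0.08077 = 0.04697 M.
Ka(N2H5+) = Kw/Kb = 1.0e-14 / 1.3 x 10^-6 = 7.69e-9.
[H^+] = sqrt(Ka x [N2H5+]) = sqrt(7.69e-9 x 0.04697) = 1.90e-5 M.
pH = -log(1.90e-5) = 4.72.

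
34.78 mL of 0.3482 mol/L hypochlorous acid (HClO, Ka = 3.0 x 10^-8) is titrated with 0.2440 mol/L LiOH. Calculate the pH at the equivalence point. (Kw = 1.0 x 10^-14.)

n(HClO) = 0.3482 x 0.03478 = 0.01211 mol; V(LiOH) at equivalence = 0.01211/0.2440 = 0.04963 L.
At equivalence all the acid is converted to ClO-; total volume = 0.03478 + 0.04963 = 0.08441 L, so [ClO-] = 0.01211/0.08441 = 0.1435 M.
Kb = Kw/Ka = 1.0e-14 / 3.0 x 10^-8 = 3.33e-7.
[OH^-] = sqrt(Kb x [ClO-]) = sqrt(3.33e-7 x 0.1435) = 0.000219 M.
pOH = 3.66, so pH = 14.00 - 3.66 = 10.34.

10.34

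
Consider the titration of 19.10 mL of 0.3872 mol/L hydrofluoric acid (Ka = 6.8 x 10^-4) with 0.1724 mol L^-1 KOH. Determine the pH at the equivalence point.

8.12

n(HF) = 0.3872 x 0.01910 = 0.007396 mol; V(KOH) at equivalence = 0.007396/0.1724 = 0.04290 L.
At equivalence all the acid is converted to F-; total volume = 0.01910 + 0.04290 = 0.06200 L, so [F-] = 0.007396/0.06200 = 0.1193 M.
Kb = Kw/Ka = 1.0e-14 / 6.8 x 10^-4 = 1.47e-11.
[OH^-] = sqrt(Kb x [F-]) = sqrt(1.47e-11 x 0.1193) = 1.32e-6 M.
pOH = 5.88, so pH = 14.00 - 5.88 = 8.12.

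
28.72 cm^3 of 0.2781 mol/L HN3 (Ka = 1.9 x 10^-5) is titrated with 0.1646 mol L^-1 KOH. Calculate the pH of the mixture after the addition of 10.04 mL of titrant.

4.14

Initial n(HN3) = 0.2781 x 0.02872 = 0.007987 mol.
n(KOH) added = 0.1646 x 0.01004 = 0.001653 mol, converting that many moles of HN3 to N3-.
Remaining n(HN3) = 0.006334 mol; n(N3-) = 0.001653 mol.
By Henderson-Hasselbalch, pH = pKa + log([A^-]/[HA]) = 4.72 + log(0.001653/0.006334) = 4.72 + (-0.58) = 4.14.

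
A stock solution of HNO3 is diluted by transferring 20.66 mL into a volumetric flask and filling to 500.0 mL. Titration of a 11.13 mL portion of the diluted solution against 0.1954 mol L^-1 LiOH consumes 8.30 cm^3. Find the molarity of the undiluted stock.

3.53 M

n(LiOH) = 0.1954 x 0.008300 = 0.001622 mol.
n(HNO3) in the aliquot = 0.001622 mol.
[diluted HNO3] = 0.001622 / 0.01113 = 0.1457 M.
Dilution factor = 500.0/20.66 = 24.20, so [stock] = 0.1457 x 24.20 = 3.53 M.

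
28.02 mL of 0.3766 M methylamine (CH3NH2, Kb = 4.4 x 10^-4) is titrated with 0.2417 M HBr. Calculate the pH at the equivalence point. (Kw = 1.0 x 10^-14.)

5.74

n(CH3NH2) = 0.3766 x 0.02802 = 0.01055 mol; V(HBr) at equivalence = 0.01055/0.2417 = 0.04366 L.
At equivalence the base is fully converted to CH3NH3+; total volume = 0.07168 L, so [CH3NH3+] = 0.01055/0.07168 = 0.1472 M.
Ka(CH3NH3+) = Kw/Kb = 1.0e-14 / 4.4 x 10^-4 = 2.27e-11.
[H^+] = sqrt(Ka x [CH3NH3+]) = sqrt(2.27e-11 x 0.1472) = 1.83e-6 M.
pH = -log(1.83e-6) = 5.74.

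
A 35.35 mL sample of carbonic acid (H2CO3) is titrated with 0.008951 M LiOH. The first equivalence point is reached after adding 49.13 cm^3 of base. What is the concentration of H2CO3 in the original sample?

n(LiOH) = 0.008951 x 0.04913 = 0.0004398 mol.
At the first equivalence point, 1 mol OH^- react per mol H2CO3, so n(H2CO3) = 0.0004398 / 1 = 0.0004398 mol.
[H2CO3] = 0.0004398 / 0.03535 L = 0.0124 M.

0.0124 M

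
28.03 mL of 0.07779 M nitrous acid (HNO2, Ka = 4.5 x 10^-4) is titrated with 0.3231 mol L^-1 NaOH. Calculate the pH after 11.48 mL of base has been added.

n(acid) = 0.07779 x 0.02803 = 0.002180 mol; n(NaOH) added = 0.3231 x 0.01148 = 0.003709 mol.
Base is in excess by 0.003709 - 0.002180 = 0.001529 mol in a total volume of 0.03951 L.
[OH^-] = 0.001529/0.03951 = 0.03869 M, so pOH = 1.41 and pH = 14.00 - 1.41 = 12.59.

12.59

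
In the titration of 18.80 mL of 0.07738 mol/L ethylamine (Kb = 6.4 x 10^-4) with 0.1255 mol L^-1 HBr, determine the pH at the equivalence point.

n(C2H5NH2) = 0.07738 x 0.01880 = 0.001455 mol; V(HBr) at equivalence = 0.001455/0.1255 = 0.01159 L.
At equivalence the base is fully converted to C2H5NH3+; total volume = 0.03039 L, so [C2H5NH3+] = 0.001455/0.03039 = 0.04787 M.
Ka(C2H5NH3+) = Kw/Kb = 1.0e-14 / 6.4 x 10^-4 = 1.56e-11.
[H^+] = sqrt(Ka x [C2H5NH3+]) = sqrt(1.56e-11 x 0.04787) = 8.65e-7 M.
pH = -log(8.65e-7) = 6.06.

6.06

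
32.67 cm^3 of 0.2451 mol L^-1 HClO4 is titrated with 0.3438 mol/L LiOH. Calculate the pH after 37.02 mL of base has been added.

n(acid) = 0.2451 x 0.03267 = 0.008007 mol; n(LiOH) added = 0.3438 x 0.03702 = 0.01273 mol.
Base is in excess by 0.01273 - 0.008007 = 0.004720 mol in a total volume of 0.06969 L.
[OH^-] = 0.004720/0.06969 = 0.06773 M, so pOH = 1.17 and pH = 14.00 - 1.17 = 12.83.

12.83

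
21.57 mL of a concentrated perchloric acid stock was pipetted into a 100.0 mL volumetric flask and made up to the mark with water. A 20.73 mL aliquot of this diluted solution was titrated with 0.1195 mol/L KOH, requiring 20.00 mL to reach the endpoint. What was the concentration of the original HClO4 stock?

n(KOH) = 0.1195 x 0.02000 = 0.002390 mol.
n(HClO4) in the aliquot = 0.002390 mol.
[diluted HClO4] = 0.002390 / 0.02073 = 0.1153 M.
Dilution factor = 100.0/21.57 = 4.636, so [stock] = 0.1153 x 4.636 = 0.535 M.

0.535 M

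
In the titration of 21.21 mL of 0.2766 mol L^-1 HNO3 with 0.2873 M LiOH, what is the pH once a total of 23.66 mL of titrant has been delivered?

12.32

n(acid) = 0.2766 x 0.02121 = 0.005867 mol; n(LiOH) added = 0.2873 x 0.02366 = 0.006798 mol.
Base is in excess by 0.006798 - 0.005867 = 0.0009308 mol in a total volume of 0.04487 L.
[OH^-] = 0.0009308/0.04487 = 0.02075 M, so pOH = 1.68 and pH = 14.00 - 1.68 = 12.32.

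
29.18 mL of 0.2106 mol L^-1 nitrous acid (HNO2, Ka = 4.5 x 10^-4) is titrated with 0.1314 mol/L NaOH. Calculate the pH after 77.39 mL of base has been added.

12.58

n(acid) = 0.2106 x 0.02918 = 0.006145 mol; n(NaOH) added = 0.1314 x 0.07739 = 0.01017 mol.
Base is in excess by 0.01017 - 0.006145 = 0.004024 mol in a total volume of 0.1066 L.
[OH^-] = 0.004024/0.1066 = 0.03776 M, so pOH = 1.42 and pH = 14.00 - 1.42 = 12.58.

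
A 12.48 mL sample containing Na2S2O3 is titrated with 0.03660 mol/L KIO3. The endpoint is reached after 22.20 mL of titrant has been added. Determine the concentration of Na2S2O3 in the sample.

n(KIO3) = 0.03660 x 0.02220 = 0.0008125 mol.
From the balanced equation, 1 mol KIO3 reacts with 6 mol Na2S2O3, so n(Na2S2O3) = 0.0008125 x 6/1 = 0.004875 mol.
[Na2S2O3] = 0.004875 / 0.01248 L = 0.391 M.

0.391 M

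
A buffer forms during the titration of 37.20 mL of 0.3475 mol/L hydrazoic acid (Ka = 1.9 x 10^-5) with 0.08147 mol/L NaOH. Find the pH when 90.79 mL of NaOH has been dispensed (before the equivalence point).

4.85

Initial n(HN3) = 0.3475 x 0.03720 = 0.01293 mol.
n(NaOH) added = 0.08147 x 0.09079 = 0.007397 mol, converting that many moles of HN3 to N3-.
Remaining n(HN3) = 0.005530 mol; n(N3-) = 0.007397 mol.
By Henderson-Hasselbalch, pH = pKa + log([A^-]/[HA]) = 4.72 + log(0.007397/0.005530) = 4.72 + (+0.13) = 4.85.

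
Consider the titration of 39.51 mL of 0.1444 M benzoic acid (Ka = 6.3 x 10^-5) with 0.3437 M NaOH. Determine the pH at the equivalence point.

8.60

n(C6H5COOH) = 0.1444 x 0.03951 = 0.005705 mol; V(NaOH) at equivalence = 0.005705/0.3437 = 0.01660 L.
At equivalence all the acid is converted to C6H5COO-; total volume = 0.03951 + 0.01660 = 0.05611 L, so [C6H5COO-] = 0.005705/0.05611 = 0.1017 M.
Kb = Kw/Ka = 1.0e-14 / 6.3 x 10^-5 = 1.59e-10.
[OH^-] = sqrt(Kb x [C6H5COO-]) = sqrt(1.59e-10 x 0.1017) = 4.02e-6 M.
pOH = 5.40, so pH = 14.00 - 5.40 = 8.60.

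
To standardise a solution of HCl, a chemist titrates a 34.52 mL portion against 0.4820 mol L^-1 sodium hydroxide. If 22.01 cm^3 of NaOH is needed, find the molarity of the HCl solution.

0.307 M

n(NaOH) delivered = 0.4820 x 0.02201 = 0.01061 mol.
For a 1:1 reaction, n(HCl) = 0.01061 mol.
[HCl] = 0.01061 mol / 0.03452 L = 0.307 M.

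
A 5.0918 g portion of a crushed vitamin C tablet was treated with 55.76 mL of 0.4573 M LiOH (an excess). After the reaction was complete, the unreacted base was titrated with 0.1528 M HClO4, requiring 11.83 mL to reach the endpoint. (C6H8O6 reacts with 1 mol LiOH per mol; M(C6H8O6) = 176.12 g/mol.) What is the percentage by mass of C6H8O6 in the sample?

Total n(LiOH) added = 0.4573 x 0.05576 = 0.02550 mol.
n(HClO4) used = 0.1528 x 0.01183 = 0.001808 mol, which equals the excess n(LiOH).
So n(LiOH) consumed by the sample = 0.02550 - 0.001808 = 0.02369 mol.
n(C6H8O6) = 0.02369 / 1 = 0.02369 mol.
mass C6H8O6 = 0.02369 x 176.12 = 4.173 g, so %C6H8O6 = 4.173/5.0918 x 100 = 81.9%.

81.9%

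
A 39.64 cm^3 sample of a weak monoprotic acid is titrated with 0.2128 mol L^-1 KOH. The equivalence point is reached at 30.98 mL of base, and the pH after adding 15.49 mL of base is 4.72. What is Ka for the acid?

1.9 x 10^-5

15.49 mL is half of the equivalence volume, so this is the half-equivalence point where [HA] = [A^-].
At half-equivalence pH = pKa, so pKa = 4.72.
Ka = 10^(-4.72) = 1.9 x 10^-5.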